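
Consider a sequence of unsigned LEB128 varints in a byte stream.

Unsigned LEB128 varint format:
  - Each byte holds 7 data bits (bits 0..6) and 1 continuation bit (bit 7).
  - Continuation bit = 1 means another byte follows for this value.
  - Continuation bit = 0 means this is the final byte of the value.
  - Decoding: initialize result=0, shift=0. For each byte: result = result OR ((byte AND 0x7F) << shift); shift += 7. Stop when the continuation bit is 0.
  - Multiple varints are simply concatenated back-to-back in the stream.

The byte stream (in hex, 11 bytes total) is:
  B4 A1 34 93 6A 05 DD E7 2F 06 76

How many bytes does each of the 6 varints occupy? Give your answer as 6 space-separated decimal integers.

Answer: 3 2 1 3 1 1

Derivation:
  byte[0]=0xB4 cont=1 payload=0x34=52: acc |= 52<<0 -> acc=52 shift=7
  byte[1]=0xA1 cont=1 payload=0x21=33: acc |= 33<<7 -> acc=4276 shift=14
  byte[2]=0x34 cont=0 payload=0x34=52: acc |= 52<<14 -> acc=856244 shift=21 [end]
Varint 1: bytes[0:3] = B4 A1 34 -> value 856244 (3 byte(s))
  byte[3]=0x93 cont=1 payload=0x13=19: acc |= 19<<0 -> acc=19 shift=7
  byte[4]=0x6A cont=0 payload=0x6A=106: acc |= 106<<7 -> acc=13587 shift=14 [end]
Varint 2: bytes[3:5] = 93 6A -> value 13587 (2 byte(s))
  byte[5]=0x05 cont=0 payload=0x05=5: acc |= 5<<0 -> acc=5 shift=7 [end]
Varint 3: bytes[5:6] = 05 -> value 5 (1 byte(s))
  byte[6]=0xDD cont=1 payload=0x5D=93: acc |= 93<<0 -> acc=93 shift=7
  byte[7]=0xE7 cont=1 payload=0x67=103: acc |= 103<<7 -> acc=13277 shift=14
  byte[8]=0x2F cont=0 payload=0x2F=47: acc |= 47<<14 -> acc=783325 shift=21 [end]
Varint 4: bytes[6:9] = DD E7 2F -> value 783325 (3 byte(s))
  byte[9]=0x06 cont=0 payload=0x06=6: acc |= 6<<0 -> acc=6 shift=7 [end]
Varint 5: bytes[9:10] = 06 -> value 6 (1 byte(s))
  byte[10]=0x76 cont=0 payload=0x76=118: acc |= 118<<0 -> acc=118 shift=7 [end]
Varint 6: bytes[10:11] = 76 -> value 118 (1 byte(s))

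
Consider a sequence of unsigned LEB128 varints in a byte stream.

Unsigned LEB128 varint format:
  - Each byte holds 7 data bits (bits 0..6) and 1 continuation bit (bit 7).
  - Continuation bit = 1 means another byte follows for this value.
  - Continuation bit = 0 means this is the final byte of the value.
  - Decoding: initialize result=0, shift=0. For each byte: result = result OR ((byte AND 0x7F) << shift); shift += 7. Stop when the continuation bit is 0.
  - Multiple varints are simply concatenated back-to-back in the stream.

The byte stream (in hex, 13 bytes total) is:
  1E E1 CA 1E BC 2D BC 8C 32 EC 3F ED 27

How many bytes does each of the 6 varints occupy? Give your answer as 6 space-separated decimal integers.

Answer: 1 3 2 3 2 2

Derivation:
  byte[0]=0x1E cont=0 payload=0x1E=30: acc |= 30<<0 -> acc=30 shift=7 [end]
Varint 1: bytes[0:1] = 1E -> value 30 (1 byte(s))
  byte[1]=0xE1 cont=1 payload=0x61=97: acc |= 97<<0 -> acc=97 shift=7
  byte[2]=0xCA cont=1 payload=0x4A=74: acc |= 74<<7 -> acc=9569 shift=14
  byte[3]=0x1E cont=0 payload=0x1E=30: acc |= 30<<14 -> acc=501089 shift=21 [end]
Varint 2: bytes[1:4] = E1 CA 1E -> value 501089 (3 byte(s))
  byte[4]=0xBC cont=1 payload=0x3C=60: acc |= 60<<0 -> acc=60 shift=7
  byte[5]=0x2D cont=0 payload=0x2D=45: acc |= 45<<7 -> acc=5820 shift=14 [end]
Varint 3: bytes[4:6] = BC 2D -> value 5820 (2 byte(s))
  byte[6]=0xBC cont=1 payload=0x3C=60: acc |= 60<<0 -> acc=60 shift=7
  byte[7]=0x8C cont=1 payload=0x0C=12: acc |= 12<<7 -> acc=1596 shift=14
  byte[8]=0x32 cont=0 payload=0x32=50: acc |= 50<<14 -> acc=820796 shift=21 [end]
Varint 4: bytes[6:9] = BC 8C 32 -> value 820796 (3 byte(s))
  byte[9]=0xEC cont=1 payload=0x6C=108: acc |= 108<<0 -> acc=108 shift=7
  byte[10]=0x3F cont=0 payload=0x3F=63: acc |= 63<<7 -> acc=8172 shift=14 [end]
Varint 5: bytes[9:11] = EC 3F -> value 8172 (2 byte(s))
  byte[11]=0xED cont=1 payload=0x6D=109: acc |= 109<<0 -> acc=109 shift=7
  byte[12]=0x27 cont=0 payload=0x27=39: acc |= 39<<7 -> acc=5101 shift=14 [end]
Varint 6: bytes[11:13] = ED 27 -> value 5101 (2 byte(s))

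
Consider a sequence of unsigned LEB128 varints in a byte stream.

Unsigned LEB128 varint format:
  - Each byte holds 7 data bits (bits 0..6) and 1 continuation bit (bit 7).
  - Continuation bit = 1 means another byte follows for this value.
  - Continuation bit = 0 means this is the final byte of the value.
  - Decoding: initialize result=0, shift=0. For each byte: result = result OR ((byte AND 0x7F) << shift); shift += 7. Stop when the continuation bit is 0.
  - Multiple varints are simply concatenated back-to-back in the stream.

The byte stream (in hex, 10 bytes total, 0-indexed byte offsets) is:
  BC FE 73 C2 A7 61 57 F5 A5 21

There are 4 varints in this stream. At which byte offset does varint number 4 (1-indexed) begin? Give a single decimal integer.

  byte[0]=0xBC cont=1 payload=0x3C=60: acc |= 60<<0 -> acc=60 shift=7
  byte[1]=0xFE cont=1 payload=0x7E=126: acc |= 126<<7 -> acc=16188 shift=14
  byte[2]=0x73 cont=0 payload=0x73=115: acc |= 115<<14 -> acc=1900348 shift=21 [end]
Varint 1: bytes[0:3] = BC FE 73 -> value 1900348 (3 byte(s))
  byte[3]=0xC2 cont=1 payload=0x42=66: acc |= 66<<0 -> acc=66 shift=7
  byte[4]=0xA7 cont=1 payload=0x27=39: acc |= 39<<7 -> acc=5058 shift=14
  byte[5]=0x61 cont=0 payload=0x61=97: acc |= 97<<14 -> acc=1594306 shift=21 [end]
Varint 2: bytes[3:6] = C2 A7 61 -> value 1594306 (3 byte(s))
  byte[6]=0x57 cont=0 payload=0x57=87: acc |= 87<<0 -> acc=87 shift=7 [end]
Varint 3: bytes[6:7] = 57 -> value 87 (1 byte(s))
  byte[7]=0xF5 cont=1 payload=0x75=117: acc |= 117<<0 -> acc=117 shift=7
  byte[8]=0xA5 cont=1 payload=0x25=37: acc |= 37<<7 -> acc=4853 shift=14
  byte[9]=0x21 cont=0 payload=0x21=33: acc |= 33<<14 -> acc=545525 shift=21 [end]
Varint 4: bytes[7:10] = F5 A5 21 -> value 545525 (3 byte(s))

Answer: 7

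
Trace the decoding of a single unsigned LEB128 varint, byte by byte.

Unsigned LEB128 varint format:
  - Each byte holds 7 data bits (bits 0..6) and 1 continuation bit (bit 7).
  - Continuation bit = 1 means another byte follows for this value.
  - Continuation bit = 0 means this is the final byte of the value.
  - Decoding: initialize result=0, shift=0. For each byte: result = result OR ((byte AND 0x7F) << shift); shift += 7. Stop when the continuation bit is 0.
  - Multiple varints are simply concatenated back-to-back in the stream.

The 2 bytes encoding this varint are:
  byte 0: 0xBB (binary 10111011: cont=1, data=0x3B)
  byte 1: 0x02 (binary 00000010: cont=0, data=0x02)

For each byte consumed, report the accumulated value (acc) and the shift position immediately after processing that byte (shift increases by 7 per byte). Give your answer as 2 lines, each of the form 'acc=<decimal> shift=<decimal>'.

Answer: acc=59 shift=7
acc=315 shift=14

Derivation:
byte 0=0xBB: payload=0x3B=59, contrib = 59<<0 = 59; acc -> 59, shift -> 7
byte 1=0x02: payload=0x02=2, contrib = 2<<7 = 256; acc -> 315, shift -> 14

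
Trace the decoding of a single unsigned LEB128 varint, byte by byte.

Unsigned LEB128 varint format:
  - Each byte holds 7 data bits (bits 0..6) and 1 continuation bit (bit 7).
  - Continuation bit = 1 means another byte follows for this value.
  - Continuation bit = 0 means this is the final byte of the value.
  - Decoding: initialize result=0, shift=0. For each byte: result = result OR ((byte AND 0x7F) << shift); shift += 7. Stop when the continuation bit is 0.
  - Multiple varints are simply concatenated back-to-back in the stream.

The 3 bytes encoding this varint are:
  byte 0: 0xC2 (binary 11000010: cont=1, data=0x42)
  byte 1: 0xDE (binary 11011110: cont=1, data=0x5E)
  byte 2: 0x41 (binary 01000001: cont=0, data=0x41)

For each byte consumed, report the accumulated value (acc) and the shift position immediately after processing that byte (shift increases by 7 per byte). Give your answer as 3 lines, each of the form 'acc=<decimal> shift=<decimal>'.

byte 0=0xC2: payload=0x42=66, contrib = 66<<0 = 66; acc -> 66, shift -> 7
byte 1=0xDE: payload=0x5E=94, contrib = 94<<7 = 12032; acc -> 12098, shift -> 14
byte 2=0x41: payload=0x41=65, contrib = 65<<14 = 1064960; acc -> 1077058, shift -> 21

Answer: acc=66 shift=7
acc=12098 shift=14
acc=1077058 shift=21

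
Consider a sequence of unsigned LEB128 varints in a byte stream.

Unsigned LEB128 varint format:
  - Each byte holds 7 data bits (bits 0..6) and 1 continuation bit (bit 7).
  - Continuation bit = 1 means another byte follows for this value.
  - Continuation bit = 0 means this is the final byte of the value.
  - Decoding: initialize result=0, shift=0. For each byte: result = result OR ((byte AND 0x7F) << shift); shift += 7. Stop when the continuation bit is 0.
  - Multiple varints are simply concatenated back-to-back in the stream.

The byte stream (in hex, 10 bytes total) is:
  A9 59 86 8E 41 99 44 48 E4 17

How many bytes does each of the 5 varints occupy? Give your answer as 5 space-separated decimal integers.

  byte[0]=0xA9 cont=1 payload=0x29=41: acc |= 41<<0 -> acc=41 shift=7
  byte[1]=0x59 cont=0 payload=0x59=89: acc |= 89<<7 -> acc=11433 shift=14 [end]
Varint 1: bytes[0:2] = A9 59 -> value 11433 (2 byte(s))
  byte[2]=0x86 cont=1 payload=0x06=6: acc |= 6<<0 -> acc=6 shift=7
  byte[3]=0x8E cont=1 payload=0x0E=14: acc |= 14<<7 -> acc=1798 shift=14
  byte[4]=0x41 cont=0 payload=0x41=65: acc |= 65<<14 -> acc=1066758 shift=21 [end]
Varint 2: bytes[2:5] = 86 8E 41 -> value 1066758 (3 byte(s))
  byte[5]=0x99 cont=1 payload=0x19=25: acc |= 25<<0 -> acc=25 shift=7
  byte[6]=0x44 cont=0 payload=0x44=68: acc |= 68<<7 -> acc=8729 shift=14 [end]
Varint 3: bytes[5:7] = 99 44 -> value 8729 (2 byte(s))
  byte[7]=0x48 cont=0 payload=0x48=72: acc |= 72<<0 -> acc=72 shift=7 [end]
Varint 4: bytes[7:8] = 48 -> value 72 (1 byte(s))
  byte[8]=0xE4 cont=1 payload=0x64=100: acc |= 100<<0 -> acc=100 shift=7
  byte[9]=0x17 cont=0 payload=0x17=23: acc |= 23<<7 -> acc=3044 shift=14 [end]
Varint 5: bytes[8:10] = E4 17 -> value 3044 (2 byte(s))

Answer: 2 3 2 1 2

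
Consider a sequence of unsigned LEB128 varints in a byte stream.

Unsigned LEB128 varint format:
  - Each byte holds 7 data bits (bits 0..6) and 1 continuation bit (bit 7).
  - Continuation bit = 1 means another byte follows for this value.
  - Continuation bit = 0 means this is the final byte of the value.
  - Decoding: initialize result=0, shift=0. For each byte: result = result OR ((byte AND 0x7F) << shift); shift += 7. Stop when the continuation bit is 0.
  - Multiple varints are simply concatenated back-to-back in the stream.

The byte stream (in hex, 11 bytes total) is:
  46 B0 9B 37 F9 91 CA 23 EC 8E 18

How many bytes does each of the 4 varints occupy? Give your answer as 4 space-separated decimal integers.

  byte[0]=0x46 cont=0 payload=0x46=70: acc |= 70<<0 -> acc=70 shift=7 [end]
Varint 1: bytes[0:1] = 46 -> value 70 (1 byte(s))
  byte[1]=0xB0 cont=1 payload=0x30=48: acc |= 48<<0 -> acc=48 shift=7
  byte[2]=0x9B cont=1 payload=0x1B=27: acc |= 27<<7 -> acc=3504 shift=14
  byte[3]=0x37 cont=0 payload=0x37=55: acc |= 55<<14 -> acc=904624 shift=21 [end]
Varint 2: bytes[1:4] = B0 9B 37 -> value 904624 (3 byte(s))
  byte[4]=0xF9 cont=1 payload=0x79=121: acc |= 121<<0 -> acc=121 shift=7
  byte[5]=0x91 cont=1 payload=0x11=17: acc |= 17<<7 -> acc=2297 shift=14
  byte[6]=0xCA cont=1 payload=0x4A=74: acc |= 74<<14 -> acc=1214713 shift=21
  byte[7]=0x23 cont=0 payload=0x23=35: acc |= 35<<21 -> acc=74615033 shift=28 [end]
Varint 3: bytes[4:8] = F9 91 CA 23 -> value 74615033 (4 byte(s))
  byte[8]=0xEC cont=1 payload=0x6C=108: acc |= 108<<0 -> acc=108 shift=7
  byte[9]=0x8E cont=1 payload=0x0E=14: acc |= 14<<7 -> acc=1900 shift=14
  byte[10]=0x18 cont=0 payload=0x18=24: acc |= 24<<14 -> acc=395116 shift=21 [end]
Varint 4: bytes[8:11] = EC 8E 18 -> value 395116 (3 byte(s))

Answer: 1 3 4 3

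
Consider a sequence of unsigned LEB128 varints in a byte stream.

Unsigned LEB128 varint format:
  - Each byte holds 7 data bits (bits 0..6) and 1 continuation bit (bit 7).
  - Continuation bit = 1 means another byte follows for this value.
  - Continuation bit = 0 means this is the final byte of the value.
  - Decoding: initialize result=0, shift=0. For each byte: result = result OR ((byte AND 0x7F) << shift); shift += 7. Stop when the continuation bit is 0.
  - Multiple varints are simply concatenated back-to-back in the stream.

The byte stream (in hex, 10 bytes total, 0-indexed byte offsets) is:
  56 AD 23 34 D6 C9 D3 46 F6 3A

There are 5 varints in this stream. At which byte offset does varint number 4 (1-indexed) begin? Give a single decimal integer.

Answer: 4

Derivation:
  byte[0]=0x56 cont=0 payload=0x56=86: acc |= 86<<0 -> acc=86 shift=7 [end]
Varint 1: bytes[0:1] = 56 -> value 86 (1 byte(s))
  byte[1]=0xAD cont=1 payload=0x2D=45: acc |= 45<<0 -> acc=45 shift=7
  byte[2]=0x23 cont=0 payload=0x23=35: acc |= 35<<7 -> acc=4525 shift=14 [end]
Varint 2: bytes[1:3] = AD 23 -> value 4525 (2 byte(s))
  byte[3]=0x34 cont=0 payload=0x34=52: acc |= 52<<0 -> acc=52 shift=7 [end]
Varint 3: bytes[3:4] = 34 -> value 52 (1 byte(s))
  byte[4]=0xD6 cont=1 payload=0x56=86: acc |= 86<<0 -> acc=86 shift=7
  byte[5]=0xC9 cont=1 payload=0x49=73: acc |= 73<<7 -> acc=9430 shift=14
  byte[6]=0xD3 cont=1 payload=0x53=83: acc |= 83<<14 -> acc=1369302 shift=21
  byte[7]=0x46 cont=0 payload=0x46=70: acc |= 70<<21 -> acc=148169942 shift=28 [end]
Varint 4: bytes[4:8] = D6 C9 D3 46 -> value 148169942 (4 byte(s))
  byte[8]=0xF6 cont=1 payload=0x76=118: acc |= 118<<0 -> acc=118 shift=7
  byte[9]=0x3A cont=0 payload=0x3A=58: acc |= 58<<7 -> acc=7542 shift=14 [end]
Varint 5: bytes[8:10] = F6 3A -> value 7542 (2 byte(s))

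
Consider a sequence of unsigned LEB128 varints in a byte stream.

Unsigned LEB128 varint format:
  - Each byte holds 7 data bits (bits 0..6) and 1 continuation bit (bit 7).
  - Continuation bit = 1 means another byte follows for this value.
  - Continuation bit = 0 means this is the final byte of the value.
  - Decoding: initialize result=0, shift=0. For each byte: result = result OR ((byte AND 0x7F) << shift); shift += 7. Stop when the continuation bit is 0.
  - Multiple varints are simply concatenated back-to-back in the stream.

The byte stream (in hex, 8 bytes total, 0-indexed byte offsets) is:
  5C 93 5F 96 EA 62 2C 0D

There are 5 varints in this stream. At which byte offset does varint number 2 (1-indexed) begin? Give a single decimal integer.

  byte[0]=0x5C cont=0 payload=0x5C=92: acc |= 92<<0 -> acc=92 shift=7 [end]
Varint 1: bytes[0:1] = 5C -> value 92 (1 byte(s))
  byte[1]=0x93 cont=1 payload=0x13=19: acc |= 19<<0 -> acc=19 shift=7
  byte[2]=0x5F cont=0 payload=0x5F=95: acc |= 95<<7 -> acc=12179 shift=14 [end]
Varint 2: bytes[1:3] = 93 5F -> value 12179 (2 byte(s))
  byte[3]=0x96 cont=1 payload=0x16=22: acc |= 22<<0 -> acc=22 shift=7
  byte[4]=0xEA cont=1 payload=0x6A=106: acc |= 106<<7 -> acc=13590 shift=14
  byte[5]=0x62 cont=0 payload=0x62=98: acc |= 98<<14 -> acc=1619222 shift=21 [end]
Varint 3: bytes[3:6] = 96 EA 62 -> value 1619222 (3 byte(s))
  byte[6]=0x2C cont=0 payload=0x2C=44: acc |= 44<<0 -> acc=44 shift=7 [end]
Varint 4: bytes[6:7] = 2C -> value 44 (1 byte(s))
  byte[7]=0x0D cont=0 payload=0x0D=13: acc |= 13<<0 -> acc=13 shift=7 [end]
Varint 5: bytes[7:8] = 0D -> value 13 (1 byte(s))

Answer: 1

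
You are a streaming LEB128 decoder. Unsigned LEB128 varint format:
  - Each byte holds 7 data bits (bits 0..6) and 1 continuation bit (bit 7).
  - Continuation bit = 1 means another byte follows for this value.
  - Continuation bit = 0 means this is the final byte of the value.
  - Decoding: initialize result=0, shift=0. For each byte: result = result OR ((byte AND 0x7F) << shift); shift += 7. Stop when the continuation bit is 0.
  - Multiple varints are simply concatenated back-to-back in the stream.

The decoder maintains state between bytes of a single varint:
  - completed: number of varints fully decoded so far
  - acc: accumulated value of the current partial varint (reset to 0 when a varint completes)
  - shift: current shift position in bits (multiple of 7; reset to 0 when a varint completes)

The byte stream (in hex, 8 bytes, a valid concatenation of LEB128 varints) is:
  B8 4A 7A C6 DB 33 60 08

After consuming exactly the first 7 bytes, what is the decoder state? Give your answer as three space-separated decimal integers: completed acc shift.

Answer: 4 0 0

Derivation:
byte[0]=0xB8 cont=1 payload=0x38: acc |= 56<<0 -> completed=0 acc=56 shift=7
byte[1]=0x4A cont=0 payload=0x4A: varint #1 complete (value=9528); reset -> completed=1 acc=0 shift=0
byte[2]=0x7A cont=0 payload=0x7A: varint #2 complete (value=122); reset -> completed=2 acc=0 shift=0
byte[3]=0xC6 cont=1 payload=0x46: acc |= 70<<0 -> completed=2 acc=70 shift=7
byte[4]=0xDB cont=1 payload=0x5B: acc |= 91<<7 -> completed=2 acc=11718 shift=14
byte[5]=0x33 cont=0 payload=0x33: varint #3 complete (value=847302); reset -> completed=3 acc=0 shift=0
byte[6]=0x60 cont=0 payload=0x60: varint #4 complete (value=96); reset -> completed=4 acc=0 shift=0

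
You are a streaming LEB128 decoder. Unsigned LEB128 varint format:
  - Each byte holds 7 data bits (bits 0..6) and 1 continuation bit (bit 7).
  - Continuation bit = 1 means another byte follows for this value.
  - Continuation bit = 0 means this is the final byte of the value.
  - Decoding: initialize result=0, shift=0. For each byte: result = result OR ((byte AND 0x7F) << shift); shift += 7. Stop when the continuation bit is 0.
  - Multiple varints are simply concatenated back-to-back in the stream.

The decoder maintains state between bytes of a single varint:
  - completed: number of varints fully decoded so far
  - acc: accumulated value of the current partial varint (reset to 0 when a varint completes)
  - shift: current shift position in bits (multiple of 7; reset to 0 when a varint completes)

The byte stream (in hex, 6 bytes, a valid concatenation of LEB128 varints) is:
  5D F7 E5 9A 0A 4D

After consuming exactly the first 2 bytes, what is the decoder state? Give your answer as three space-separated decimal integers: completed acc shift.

byte[0]=0x5D cont=0 payload=0x5D: varint #1 complete (value=93); reset -> completed=1 acc=0 shift=0
byte[1]=0xF7 cont=1 payload=0x77: acc |= 119<<0 -> completed=1 acc=119 shift=7

Answer: 1 119 7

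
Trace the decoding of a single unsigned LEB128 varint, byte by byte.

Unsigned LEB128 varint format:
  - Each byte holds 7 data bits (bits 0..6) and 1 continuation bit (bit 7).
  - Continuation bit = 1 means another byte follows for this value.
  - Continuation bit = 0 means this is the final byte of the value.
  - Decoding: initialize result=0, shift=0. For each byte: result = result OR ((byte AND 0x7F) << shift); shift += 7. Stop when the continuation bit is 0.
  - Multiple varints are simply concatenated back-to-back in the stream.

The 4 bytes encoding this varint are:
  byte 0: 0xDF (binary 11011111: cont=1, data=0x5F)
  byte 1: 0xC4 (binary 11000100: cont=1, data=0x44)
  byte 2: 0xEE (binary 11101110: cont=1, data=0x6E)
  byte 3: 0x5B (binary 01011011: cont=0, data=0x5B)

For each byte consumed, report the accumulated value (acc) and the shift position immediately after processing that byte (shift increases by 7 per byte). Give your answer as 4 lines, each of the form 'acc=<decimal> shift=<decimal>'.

byte 0=0xDF: payload=0x5F=95, contrib = 95<<0 = 95; acc -> 95, shift -> 7
byte 1=0xC4: payload=0x44=68, contrib = 68<<7 = 8704; acc -> 8799, shift -> 14
byte 2=0xEE: payload=0x6E=110, contrib = 110<<14 = 1802240; acc -> 1811039, shift -> 21
byte 3=0x5B: payload=0x5B=91, contrib = 91<<21 = 190840832; acc -> 192651871, shift -> 28

Answer: acc=95 shift=7
acc=8799 shift=14
acc=1811039 shift=21
acc=192651871 shift=28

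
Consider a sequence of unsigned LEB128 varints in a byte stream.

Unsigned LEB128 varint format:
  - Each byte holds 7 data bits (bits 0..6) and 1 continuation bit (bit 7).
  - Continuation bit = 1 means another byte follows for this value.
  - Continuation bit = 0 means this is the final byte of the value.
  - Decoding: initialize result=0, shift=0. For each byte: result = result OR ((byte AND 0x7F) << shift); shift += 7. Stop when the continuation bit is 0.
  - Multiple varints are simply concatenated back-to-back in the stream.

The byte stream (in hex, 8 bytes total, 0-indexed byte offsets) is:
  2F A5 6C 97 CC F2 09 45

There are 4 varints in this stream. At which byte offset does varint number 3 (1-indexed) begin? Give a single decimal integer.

  byte[0]=0x2F cont=0 payload=0x2F=47: acc |= 47<<0 -> acc=47 shift=7 [end]
Varint 1: bytes[0:1] = 2F -> value 47 (1 byte(s))
  byte[1]=0xA5 cont=1 payload=0x25=37: acc |= 37<<0 -> acc=37 shift=7
  byte[2]=0x6C cont=0 payload=0x6C=108: acc |= 108<<7 -> acc=13861 shift=14 [end]
Varint 2: bytes[1:3] = A5 6C -> value 13861 (2 byte(s))
  byte[3]=0x97 cont=1 payload=0x17=23: acc |= 23<<0 -> acc=23 shift=7
  byte[4]=0xCC cont=1 payload=0x4C=76: acc |= 76<<7 -> acc=9751 shift=14
  byte[5]=0xF2 cont=1 payload=0x72=114: acc |= 114<<14 -> acc=1877527 shift=21
  byte[6]=0x09 cont=0 payload=0x09=9: acc |= 9<<21 -> acc=20751895 shift=28 [end]
Varint 3: bytes[3:7] = 97 CC F2 09 -> value 20751895 (4 byte(s))
  byte[7]=0x45 cont=0 payload=0x45=69: acc |= 69<<0 -> acc=69 shift=7 [end]
Varint 4: bytes[7:8] = 45 -> value 69 (1 byte(s))

Answer: 3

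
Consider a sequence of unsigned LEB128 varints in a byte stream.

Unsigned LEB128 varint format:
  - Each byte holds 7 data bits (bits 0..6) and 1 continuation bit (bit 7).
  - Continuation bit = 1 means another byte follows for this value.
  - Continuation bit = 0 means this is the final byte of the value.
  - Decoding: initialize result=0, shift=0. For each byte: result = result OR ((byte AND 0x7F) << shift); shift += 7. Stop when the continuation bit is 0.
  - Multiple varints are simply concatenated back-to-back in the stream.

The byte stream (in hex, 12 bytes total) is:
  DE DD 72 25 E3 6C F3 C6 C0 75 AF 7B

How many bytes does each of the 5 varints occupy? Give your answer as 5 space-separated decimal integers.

  byte[0]=0xDE cont=1 payload=0x5E=94: acc |= 94<<0 -> acc=94 shift=7
  byte[1]=0xDD cont=1 payload=0x5D=93: acc |= 93<<7 -> acc=11998 shift=14
  byte[2]=0x72 cont=0 payload=0x72=114: acc |= 114<<14 -> acc=1879774 shift=21 [end]
Varint 1: bytes[0:3] = DE DD 72 -> value 1879774 (3 byte(s))
  byte[3]=0x25 cont=0 payload=0x25=37: acc |= 37<<0 -> acc=37 shift=7 [end]
Varint 2: bytes[3:4] = 25 -> value 37 (1 byte(s))
  byte[4]=0xE3 cont=1 payload=0x63=99: acc |= 99<<0 -> acc=99 shift=7
  byte[5]=0x6C cont=0 payload=0x6C=108: acc |= 108<<7 -> acc=13923 shift=14 [end]
Varint 3: bytes[4:6] = E3 6C -> value 13923 (2 byte(s))
  byte[6]=0xF3 cont=1 payload=0x73=115: acc |= 115<<0 -> acc=115 shift=7
  byte[7]=0xC6 cont=1 payload=0x46=70: acc |= 70<<7 -> acc=9075 shift=14
  byte[8]=0xC0 cont=1 payload=0x40=64: acc |= 64<<14 -> acc=1057651 shift=21
  byte[9]=0x75 cont=0 payload=0x75=117: acc |= 117<<21 -> acc=246424435 shift=28 [end]
Varint 4: bytes[6:10] = F3 C6 C0 75 -> value 246424435 (4 byte(s))
  byte[10]=0xAF cont=1 payload=0x2F=47: acc |= 47<<0 -> acc=47 shift=7
  byte[11]=0x7B cont=0 payload=0x7B=123: acc |= 123<<7 -> acc=15791 shift=14 [end]
Varint 5: bytes[10:12] = AF 7B -> value 15791 (2 byte(s))

Answer: 3 1 2 4 2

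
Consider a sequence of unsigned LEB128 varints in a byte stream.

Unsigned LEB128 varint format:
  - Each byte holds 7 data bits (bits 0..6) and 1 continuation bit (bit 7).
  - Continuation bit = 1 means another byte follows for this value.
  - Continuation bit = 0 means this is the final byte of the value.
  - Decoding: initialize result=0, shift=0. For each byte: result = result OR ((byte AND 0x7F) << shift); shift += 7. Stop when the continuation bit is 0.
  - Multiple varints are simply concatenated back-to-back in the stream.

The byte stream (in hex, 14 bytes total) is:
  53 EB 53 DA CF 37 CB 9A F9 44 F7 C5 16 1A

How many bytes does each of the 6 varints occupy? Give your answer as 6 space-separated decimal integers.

Answer: 1 2 3 4 3 1

Derivation:
  byte[0]=0x53 cont=0 payload=0x53=83: acc |= 83<<0 -> acc=83 shift=7 [end]
Varint 1: bytes[0:1] = 53 -> value 83 (1 byte(s))
  byte[1]=0xEB cont=1 payload=0x6B=107: acc |= 107<<0 -> acc=107 shift=7
  byte[2]=0x53 cont=0 payload=0x53=83: acc |= 83<<7 -> acc=10731 shift=14 [end]
Varint 2: bytes[1:3] = EB 53 -> value 10731 (2 byte(s))
  byte[3]=0xDA cont=1 payload=0x5A=90: acc |= 90<<0 -> acc=90 shift=7
  byte[4]=0xCF cont=1 payload=0x4F=79: acc |= 79<<7 -> acc=10202 shift=14
  byte[5]=0x37 cont=0 payload=0x37=55: acc |= 55<<14 -> acc=911322 shift=21 [end]
Varint 3: bytes[3:6] = DA CF 37 -> value 911322 (3 byte(s))
  byte[6]=0xCB cont=1 payload=0x4B=75: acc |= 75<<0 -> acc=75 shift=7
  byte[7]=0x9A cont=1 payload=0x1A=26: acc |= 26<<7 -> acc=3403 shift=14
  byte[8]=0xF9 cont=1 payload=0x79=121: acc |= 121<<14 -> acc=1985867 shift=21
  byte[9]=0x44 cont=0 payload=0x44=68: acc |= 68<<21 -> acc=144592203 shift=28 [end]
Varint 4: bytes[6:10] = CB 9A F9 44 -> value 144592203 (4 byte(s))
  byte[10]=0xF7 cont=1 payload=0x77=119: acc |= 119<<0 -> acc=119 shift=7
  byte[11]=0xC5 cont=1 payload=0x45=69: acc |= 69<<7 -> acc=8951 shift=14
  byte[12]=0x16 cont=0 payload=0x16=22: acc |= 22<<14 -> acc=369399 shift=21 [end]
Varint 5: bytes[10:13] = F7 C5 16 -> value 369399 (3 byte(s))
  byte[13]=0x1A cont=0 payload=0x1A=26: acc |= 26<<0 -> acc=26 shift=7 [end]
Varint 6: bytes[13:14] = 1A -> value 26 (1 byte(s))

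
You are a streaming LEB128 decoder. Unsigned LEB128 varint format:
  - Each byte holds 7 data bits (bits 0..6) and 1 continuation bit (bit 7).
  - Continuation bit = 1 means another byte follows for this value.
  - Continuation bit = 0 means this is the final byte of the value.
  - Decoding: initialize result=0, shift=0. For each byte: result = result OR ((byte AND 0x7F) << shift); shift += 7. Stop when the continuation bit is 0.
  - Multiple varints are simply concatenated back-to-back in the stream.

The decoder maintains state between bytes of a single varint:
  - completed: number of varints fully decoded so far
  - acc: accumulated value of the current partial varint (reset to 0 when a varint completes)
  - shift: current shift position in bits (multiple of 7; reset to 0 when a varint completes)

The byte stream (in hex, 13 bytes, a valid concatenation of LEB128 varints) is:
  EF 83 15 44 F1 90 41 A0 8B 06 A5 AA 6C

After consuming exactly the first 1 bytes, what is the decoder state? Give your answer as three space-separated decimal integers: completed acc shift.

Answer: 0 111 7

Derivation:
byte[0]=0xEF cont=1 payload=0x6F: acc |= 111<<0 -> completed=0 acc=111 shift=7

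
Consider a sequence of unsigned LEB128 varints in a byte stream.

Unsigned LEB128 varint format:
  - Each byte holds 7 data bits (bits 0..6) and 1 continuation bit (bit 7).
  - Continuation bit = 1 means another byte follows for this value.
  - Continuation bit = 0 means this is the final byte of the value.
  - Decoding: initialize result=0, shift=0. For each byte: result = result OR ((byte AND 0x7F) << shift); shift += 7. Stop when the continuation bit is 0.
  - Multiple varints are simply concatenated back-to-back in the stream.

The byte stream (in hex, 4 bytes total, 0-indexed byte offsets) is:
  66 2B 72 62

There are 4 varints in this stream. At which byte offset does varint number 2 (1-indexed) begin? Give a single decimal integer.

  byte[0]=0x66 cont=0 payload=0x66=102: acc |= 102<<0 -> acc=102 shift=7 [end]
Varint 1: bytes[0:1] = 66 -> value 102 (1 byte(s))
  byte[1]=0x2B cont=0 payload=0x2B=43: acc |= 43<<0 -> acc=43 shift=7 [end]
Varint 2: bytes[1:2] = 2B -> value 43 (1 byte(s))
  byte[2]=0x72 cont=0 payload=0x72=114: acc |= 114<<0 -> acc=114 shift=7 [end]
Varint 3: bytes[2:3] = 72 -> value 114 (1 byte(s))
  byte[3]=0x62 cont=0 payload=0x62=98: acc |= 98<<0 -> acc=98 shift=7 [end]
Varint 4: bytes[3:4] = 62 -> value 98 (1 byte(s))

Answer: 1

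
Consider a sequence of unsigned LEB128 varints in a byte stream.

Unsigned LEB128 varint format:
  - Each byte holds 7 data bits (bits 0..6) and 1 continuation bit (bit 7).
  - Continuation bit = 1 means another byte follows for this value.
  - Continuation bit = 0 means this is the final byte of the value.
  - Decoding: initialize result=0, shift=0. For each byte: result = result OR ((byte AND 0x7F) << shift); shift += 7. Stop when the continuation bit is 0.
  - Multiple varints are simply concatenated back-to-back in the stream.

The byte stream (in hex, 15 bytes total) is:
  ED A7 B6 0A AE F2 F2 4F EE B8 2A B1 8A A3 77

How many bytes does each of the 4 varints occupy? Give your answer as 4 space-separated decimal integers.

  byte[0]=0xED cont=1 payload=0x6D=109: acc |= 109<<0 -> acc=109 shift=7
  byte[1]=0xA7 cont=1 payload=0x27=39: acc |= 39<<7 -> acc=5101 shift=14
  byte[2]=0xB6 cont=1 payload=0x36=54: acc |= 54<<14 -> acc=889837 shift=21
  byte[3]=0x0A cont=0 payload=0x0A=10: acc |= 10<<21 -> acc=21861357 shift=28 [end]
Varint 1: bytes[0:4] = ED A7 B6 0A -> value 21861357 (4 byte(s))
  byte[4]=0xAE cont=1 payload=0x2E=46: acc |= 46<<0 -> acc=46 shift=7
  byte[5]=0xF2 cont=1 payload=0x72=114: acc |= 114<<7 -> acc=14638 shift=14
  byte[6]=0xF2 cont=1 payload=0x72=114: acc |= 114<<14 -> acc=1882414 shift=21
  byte[7]=0x4F cont=0 payload=0x4F=79: acc |= 79<<21 -> acc=167557422 shift=28 [end]
Varint 2: bytes[4:8] = AE F2 F2 4F -> value 167557422 (4 byte(s))
  byte[8]=0xEE cont=1 payload=0x6E=110: acc |= 110<<0 -> acc=110 shift=7
  byte[9]=0xB8 cont=1 payload=0x38=56: acc |= 56<<7 -> acc=7278 shift=14
  byte[10]=0x2A cont=0 payload=0x2A=42: acc |= 42<<14 -> acc=695406 shift=21 [end]
Varint 3: bytes[8:11] = EE B8 2A -> value 695406 (3 byte(s))
  byte[11]=0xB1 cont=1 payload=0x31=49: acc |= 49<<0 -> acc=49 shift=7
  byte[12]=0x8A cont=1 payload=0x0A=10: acc |= 10<<7 -> acc=1329 shift=14
  byte[13]=0xA3 cont=1 payload=0x23=35: acc |= 35<<14 -> acc=574769 shift=21
  byte[14]=0x77 cont=0 payload=0x77=119: acc |= 119<<21 -> acc=250135857 shift=28 [end]
Varint 4: bytes[11:15] = B1 8A A3 77 -> value 250135857 (4 byte(s))

Answer: 4 4 3 4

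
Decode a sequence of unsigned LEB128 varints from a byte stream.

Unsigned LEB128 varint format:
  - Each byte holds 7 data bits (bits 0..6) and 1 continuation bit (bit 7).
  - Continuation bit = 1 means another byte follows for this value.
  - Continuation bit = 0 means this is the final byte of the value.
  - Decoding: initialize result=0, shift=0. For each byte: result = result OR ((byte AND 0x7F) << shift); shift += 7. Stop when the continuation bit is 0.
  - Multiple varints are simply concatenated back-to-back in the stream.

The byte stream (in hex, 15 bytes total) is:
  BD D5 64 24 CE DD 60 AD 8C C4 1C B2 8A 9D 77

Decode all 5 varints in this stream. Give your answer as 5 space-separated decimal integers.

Answer: 1649341 36 1584846 59835949 250037554

Derivation:
  byte[0]=0xBD cont=1 payload=0x3D=61: acc |= 61<<0 -> acc=61 shift=7
  byte[1]=0xD5 cont=1 payload=0x55=85: acc |= 85<<7 -> acc=10941 shift=14
  byte[2]=0x64 cont=0 payload=0x64=100: acc |= 100<<14 -> acc=1649341 shift=21 [end]
Varint 1: bytes[0:3] = BD D5 64 -> value 1649341 (3 byte(s))
  byte[3]=0x24 cont=0 payload=0x24=36: acc |= 36<<0 -> acc=36 shift=7 [end]
Varint 2: bytes[3:4] = 24 -> value 36 (1 byte(s))
  byte[4]=0xCE cont=1 payload=0x4E=78: acc |= 78<<0 -> acc=78 shift=7
  byte[5]=0xDD cont=1 payload=0x5D=93: acc |= 93<<7 -> acc=11982 shift=14
  byte[6]=0x60 cont=0 payload=0x60=96: acc |= 96<<14 -> acc=1584846 shift=21 [end]
Varint 3: bytes[4:7] = CE DD 60 -> value 1584846 (3 byte(s))
  byte[7]=0xAD cont=1 payload=0x2D=45: acc |= 45<<0 -> acc=45 shift=7
  byte[8]=0x8C cont=1 payload=0x0C=12: acc |= 12<<7 -> acc=1581 shift=14
  byte[9]=0xC4 cont=1 payload=0x44=68: acc |= 68<<14 -> acc=1115693 shift=21
  byte[10]=0x1C cont=0 payload=0x1C=28: acc |= 28<<21 -> acc=59835949 shift=28 [end]
Varint 4: bytes[7:11] = AD 8C C4 1C -> value 59835949 (4 byte(s))
  byte[11]=0xB2 cont=1 payload=0x32=50: acc |= 50<<0 -> acc=50 shift=7
  byte[12]=0x8A cont=1 payload=0x0A=10: acc |= 10<<7 -> acc=1330 shift=14
  byte[13]=0x9D cont=1 payload=0x1D=29: acc |= 29<<14 -> acc=476466 shift=21
  byte[14]=0x77 cont=0 payload=0x77=119: acc |= 119<<21 -> acc=250037554 shift=28 [end]
Varint 5: bytes[11:15] = B2 8A 9D 77 -> value 250037554 (4 byte(s))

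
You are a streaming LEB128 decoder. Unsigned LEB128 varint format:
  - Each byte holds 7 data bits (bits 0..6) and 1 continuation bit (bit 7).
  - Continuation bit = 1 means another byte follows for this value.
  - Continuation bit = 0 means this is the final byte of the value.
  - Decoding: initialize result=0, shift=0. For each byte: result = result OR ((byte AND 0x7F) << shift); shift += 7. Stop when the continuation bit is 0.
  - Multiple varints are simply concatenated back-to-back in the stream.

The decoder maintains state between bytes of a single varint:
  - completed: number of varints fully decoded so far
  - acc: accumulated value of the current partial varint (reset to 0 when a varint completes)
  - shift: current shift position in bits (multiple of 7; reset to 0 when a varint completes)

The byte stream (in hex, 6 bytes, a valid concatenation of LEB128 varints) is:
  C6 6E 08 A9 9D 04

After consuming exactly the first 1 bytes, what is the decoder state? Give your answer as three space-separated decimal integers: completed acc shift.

byte[0]=0xC6 cont=1 payload=0x46: acc |= 70<<0 -> completed=0 acc=70 shift=7

Answer: 0 70 7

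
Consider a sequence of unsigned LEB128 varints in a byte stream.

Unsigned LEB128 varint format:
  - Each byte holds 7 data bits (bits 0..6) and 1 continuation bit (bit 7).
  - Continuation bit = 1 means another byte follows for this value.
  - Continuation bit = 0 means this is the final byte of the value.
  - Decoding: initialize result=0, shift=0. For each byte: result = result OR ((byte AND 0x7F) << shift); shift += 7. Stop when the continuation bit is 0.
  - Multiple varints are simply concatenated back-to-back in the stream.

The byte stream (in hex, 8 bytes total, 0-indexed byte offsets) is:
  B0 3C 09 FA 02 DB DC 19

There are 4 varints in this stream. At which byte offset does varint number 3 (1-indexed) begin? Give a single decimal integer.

Answer: 3

Derivation:
  byte[0]=0xB0 cont=1 payload=0x30=48: acc |= 48<<0 -> acc=48 shift=7
  byte[1]=0x3C cont=0 payload=0x3C=60: acc |= 60<<7 -> acc=7728 shift=14 [end]
Varint 1: bytes[0:2] = B0 3C -> value 7728 (2 byte(s))
  byte[2]=0x09 cont=0 payload=0x09=9: acc |= 9<<0 -> acc=9 shift=7 [end]
Varint 2: bytes[2:3] = 09 -> value 9 (1 byte(s))
  byte[3]=0xFA cont=1 payload=0x7A=122: acc |= 122<<0 -> acc=122 shift=7
  byte[4]=0x02 cont=0 payload=0x02=2: acc |= 2<<7 -> acc=378 shift=14 [end]
Varint 3: bytes[3:5] = FA 02 -> value 378 (2 byte(s))
  byte[5]=0xDB cont=1 payload=0x5B=91: acc |= 91<<0 -> acc=91 shift=7
  byte[6]=0xDC cont=1 payload=0x5C=92: acc |= 92<<7 -> acc=11867 shift=14
  byte[7]=0x19 cont=0 payload=0x19=25: acc |= 25<<14 -> acc=421467 shift=21 [end]
Varint 4: bytes[5:8] = DB DC 19 -> value 421467 (3 byte(s))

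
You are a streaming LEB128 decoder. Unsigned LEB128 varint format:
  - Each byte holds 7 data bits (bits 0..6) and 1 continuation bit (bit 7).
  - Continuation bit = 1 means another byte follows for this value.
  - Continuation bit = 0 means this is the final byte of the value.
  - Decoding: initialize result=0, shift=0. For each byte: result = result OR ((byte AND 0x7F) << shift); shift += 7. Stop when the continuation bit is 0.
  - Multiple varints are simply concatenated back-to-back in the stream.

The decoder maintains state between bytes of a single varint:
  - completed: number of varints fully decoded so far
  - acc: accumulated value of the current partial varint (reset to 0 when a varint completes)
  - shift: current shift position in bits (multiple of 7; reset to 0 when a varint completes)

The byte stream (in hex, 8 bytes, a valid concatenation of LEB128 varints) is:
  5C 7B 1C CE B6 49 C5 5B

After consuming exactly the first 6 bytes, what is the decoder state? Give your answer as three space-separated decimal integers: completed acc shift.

Answer: 4 0 0

Derivation:
byte[0]=0x5C cont=0 payload=0x5C: varint #1 complete (value=92); reset -> completed=1 acc=0 shift=0
byte[1]=0x7B cont=0 payload=0x7B: varint #2 complete (value=123); reset -> completed=2 acc=0 shift=0
byte[2]=0x1C cont=0 payload=0x1C: varint #3 complete (value=28); reset -> completed=3 acc=0 shift=0
byte[3]=0xCE cont=1 payload=0x4E: acc |= 78<<0 -> completed=3 acc=78 shift=7
byte[4]=0xB6 cont=1 payload=0x36: acc |= 54<<7 -> completed=3 acc=6990 shift=14
byte[5]=0x49 cont=0 payload=0x49: varint #4 complete (value=1203022); reset -> completed=4 acc=0 shift=0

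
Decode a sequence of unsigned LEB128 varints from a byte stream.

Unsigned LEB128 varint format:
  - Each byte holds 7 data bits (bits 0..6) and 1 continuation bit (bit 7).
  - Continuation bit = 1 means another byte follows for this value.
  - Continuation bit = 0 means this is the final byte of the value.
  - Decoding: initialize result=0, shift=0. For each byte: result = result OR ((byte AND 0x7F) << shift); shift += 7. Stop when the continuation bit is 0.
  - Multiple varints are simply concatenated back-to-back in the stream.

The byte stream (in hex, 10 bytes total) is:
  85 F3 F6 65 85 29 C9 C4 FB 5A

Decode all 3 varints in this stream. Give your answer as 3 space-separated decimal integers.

Answer: 213760389 5253 190767689

Derivation:
  byte[0]=0x85 cont=1 payload=0x05=5: acc |= 5<<0 -> acc=5 shift=7
  byte[1]=0xF3 cont=1 payload=0x73=115: acc |= 115<<7 -> acc=14725 shift=14
  byte[2]=0xF6 cont=1 payload=0x76=118: acc |= 118<<14 -> acc=1948037 shift=21
  byte[3]=0x65 cont=0 payload=0x65=101: acc |= 101<<21 -> acc=213760389 shift=28 [end]
Varint 1: bytes[0:4] = 85 F3 F6 65 -> value 213760389 (4 byte(s))
  byte[4]=0x85 cont=1 payload=0x05=5: acc |= 5<<0 -> acc=5 shift=7
  byte[5]=0x29 cont=0 payload=0x29=41: acc |= 41<<7 -> acc=5253 shift=14 [end]
Varint 2: bytes[4:6] = 85 29 -> value 5253 (2 byte(s))
  byte[6]=0xC9 cont=1 payload=0x49=73: acc |= 73<<0 -> acc=73 shift=7
  byte[7]=0xC4 cont=1 payload=0x44=68: acc |= 68<<7 -> acc=8777 shift=14
  byte[8]=0xFB cont=1 payload=0x7B=123: acc |= 123<<14 -> acc=2024009 shift=21
  byte[9]=0x5A cont=0 payload=0x5A=90: acc |= 90<<21 -> acc=190767689 shift=28 [end]
Varint 3: bytes[6:10] = C9 C4 FB 5A -> value 190767689 (4 byte(s))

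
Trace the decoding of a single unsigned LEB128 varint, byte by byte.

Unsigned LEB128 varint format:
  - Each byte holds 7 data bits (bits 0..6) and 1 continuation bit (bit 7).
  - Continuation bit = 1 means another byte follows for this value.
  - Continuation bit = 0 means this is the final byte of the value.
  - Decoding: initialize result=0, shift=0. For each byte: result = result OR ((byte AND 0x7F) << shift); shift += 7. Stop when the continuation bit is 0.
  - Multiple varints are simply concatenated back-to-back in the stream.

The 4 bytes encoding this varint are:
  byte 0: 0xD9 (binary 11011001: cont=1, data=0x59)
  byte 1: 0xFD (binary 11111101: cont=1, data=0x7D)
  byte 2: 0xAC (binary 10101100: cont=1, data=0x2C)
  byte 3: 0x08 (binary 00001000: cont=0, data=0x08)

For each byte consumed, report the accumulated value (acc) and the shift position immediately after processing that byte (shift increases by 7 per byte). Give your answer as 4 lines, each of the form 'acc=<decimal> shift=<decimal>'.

Answer: acc=89 shift=7
acc=16089 shift=14
acc=736985 shift=21
acc=17514201 shift=28

Derivation:
byte 0=0xD9: payload=0x59=89, contrib = 89<<0 = 89; acc -> 89, shift -> 7
byte 1=0xFD: payload=0x7D=125, contrib = 125<<7 = 16000; acc -> 16089, shift -> 14
byte 2=0xAC: payload=0x2C=44, contrib = 44<<14 = 720896; acc -> 736985, shift -> 21
byte 3=0x08: payload=0x08=8, contrib = 8<<21 = 16777216; acc -> 17514201, shift -> 28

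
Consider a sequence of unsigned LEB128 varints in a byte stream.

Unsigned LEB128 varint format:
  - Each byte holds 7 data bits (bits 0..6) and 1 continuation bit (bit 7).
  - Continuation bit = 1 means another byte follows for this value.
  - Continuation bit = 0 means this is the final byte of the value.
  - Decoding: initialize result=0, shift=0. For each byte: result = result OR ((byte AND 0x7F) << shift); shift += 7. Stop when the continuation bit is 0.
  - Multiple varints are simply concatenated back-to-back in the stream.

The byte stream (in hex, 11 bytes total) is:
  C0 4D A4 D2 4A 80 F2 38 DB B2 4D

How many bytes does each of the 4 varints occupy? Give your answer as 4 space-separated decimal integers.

  byte[0]=0xC0 cont=1 payload=0x40=64: acc |= 64<<0 -> acc=64 shift=7
  byte[1]=0x4D cont=0 payload=0x4D=77: acc |= 77<<7 -> acc=9920 shift=14 [end]
Varint 1: bytes[0:2] = C0 4D -> value 9920 (2 byte(s))
  byte[2]=0xA4 cont=1 payload=0x24=36: acc |= 36<<0 -> acc=36 shift=7
  byte[3]=0xD2 cont=1 payload=0x52=82: acc |= 82<<7 -> acc=10532 shift=14
  byte[4]=0x4A cont=0 payload=0x4A=74: acc |= 74<<14 -> acc=1222948 shift=21 [end]
Varint 2: bytes[2:5] = A4 D2 4A -> value 1222948 (3 byte(s))
  byte[5]=0x80 cont=1 payload=0x00=0: acc |= 0<<0 -> acc=0 shift=7
  byte[6]=0xF2 cont=1 payload=0x72=114: acc |= 114<<7 -> acc=14592 shift=14
  byte[7]=0x38 cont=0 payload=0x38=56: acc |= 56<<14 -> acc=932096 shift=21 [end]
Varint 3: bytes[5:8] = 80 F2 38 -> value 932096 (3 byte(s))
  byte[8]=0xDB cont=1 payload=0x5B=91: acc |= 91<<0 -> acc=91 shift=7
  byte[9]=0xB2 cont=1 payload=0x32=50: acc |= 50<<7 -> acc=6491 shift=14
  byte[10]=0x4D cont=0 payload=0x4D=77: acc |= 77<<14 -> acc=1268059 shift=21 [end]
Varint 4: bytes[8:11] = DB B2 4D -> value 1268059 (3 byte(s))

Answer: 2 3 3 3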